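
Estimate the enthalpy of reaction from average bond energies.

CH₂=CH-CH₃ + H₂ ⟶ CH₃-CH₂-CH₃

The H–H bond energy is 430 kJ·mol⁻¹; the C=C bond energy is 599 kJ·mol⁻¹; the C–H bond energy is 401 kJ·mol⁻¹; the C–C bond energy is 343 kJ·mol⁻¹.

ΔH ≈ −116 kJ

Bonds broken (reactants):
  C–C: 1 × 343 = 343
  C–H: 6 × 401 = 2406
  C=C: 1 × 599 = 599
  H–H: 1 × 430 = 430
  Σ(broken) = 3778 kJ
Bonds formed (products):
  C–C: 2 × 343 = 686
  C–H: 8 × 401 = 3208
  Σ(formed) = 3894 kJ
ΔH = Σ(broken) − Σ(formed) = 3778 − 3894 = −116 kJ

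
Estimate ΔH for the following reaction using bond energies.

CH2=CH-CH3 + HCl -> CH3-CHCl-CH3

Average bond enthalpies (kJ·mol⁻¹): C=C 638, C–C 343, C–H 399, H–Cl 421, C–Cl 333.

ΔH ≈ −16 kJ

Bonds broken (reactants):
  C–C: 1 × 343 = 343
  C–H: 6 × 399 = 2394
  C=C: 1 × 638 = 638
  H–Cl: 1 × 421 = 421
  Σ(broken) = 3796 kJ
Bonds formed (products):
  C–C: 2 × 343 = 686
  C–Cl: 1 × 333 = 333
  C–H: 7 × 399 = 2793
  Σ(formed) = 3812 kJ
ΔH = Σ(broken) − Σ(formed) = 3796 − 3812 = −16 kJ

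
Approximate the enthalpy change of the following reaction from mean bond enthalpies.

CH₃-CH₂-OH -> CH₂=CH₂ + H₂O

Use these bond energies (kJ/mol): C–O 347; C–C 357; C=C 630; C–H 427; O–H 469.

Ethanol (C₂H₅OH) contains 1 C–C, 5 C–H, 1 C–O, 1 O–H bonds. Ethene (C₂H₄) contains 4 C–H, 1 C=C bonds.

ΔH ≈ +32 kJ

Bonds broken (reactants):
  C–C: 1 × 357 = 357
  C–H: 5 × 427 = 2135
  C–O: 1 × 347 = 347
  O–H: 1 × 469 = 469
  Σ(broken) = 3308 kJ
Bonds formed (products):
  C–H: 4 × 427 = 1708
  C=C: 1 × 630 = 630
  O–H: 2 × 469 = 938
  Σ(formed) = 3276 kJ
ΔH = Σ(broken) − Σ(formed) = 3308 − 3276 = +32 kJ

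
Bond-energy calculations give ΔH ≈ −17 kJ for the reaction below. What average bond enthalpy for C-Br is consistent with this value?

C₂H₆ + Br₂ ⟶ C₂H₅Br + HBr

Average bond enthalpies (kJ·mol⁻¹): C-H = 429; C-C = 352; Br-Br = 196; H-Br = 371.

D(C-Br) ≈ 271 kJ/mol

Let D be the C-Br bond energy.
Σ(broken) = 1×196 + 1×352 + 6×429 = 3122
Σ(formed) = 1×D + 1×352 + 5×429 + 1×371 = 2868 + D
ΔH = Σ(broken) − Σ(formed) = (3122) − (2868 + D) = +254 − D
Setting this equal to −17 kJ gives D = 271 kJ/mol.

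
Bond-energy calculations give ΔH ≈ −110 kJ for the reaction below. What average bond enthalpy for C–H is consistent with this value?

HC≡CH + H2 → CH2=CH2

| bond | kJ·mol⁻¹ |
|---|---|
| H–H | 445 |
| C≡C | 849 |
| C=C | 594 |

D(C–H) ≈ 405 kJ/mol

Let D be the C–H bond energy.
Σ(broken) = 1×849 + 2×D + 1×445 = 1294 + 2D
Σ(formed) = 4×D + 1×594 = 594 + 4D
ΔH = Σ(broken) − Σ(formed) = (1294 + 2D) − (594 + 4D) = +700 − 2D
Setting this equal to −110 kJ gives 2D = 810, so D = 405 kJ/mol.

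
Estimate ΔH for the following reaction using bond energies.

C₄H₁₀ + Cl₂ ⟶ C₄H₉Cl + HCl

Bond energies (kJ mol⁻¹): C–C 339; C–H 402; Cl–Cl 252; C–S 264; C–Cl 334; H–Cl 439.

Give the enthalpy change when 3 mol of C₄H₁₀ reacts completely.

Bonds broken (reactants):
  C–C: 3 × 339 = 1017
  C–H: 10 × 402 = 4020
  Cl–Cl: 1 × 252 = 252
  Σ(broken) = 5289 kJ
Bonds formed (products):
  C–C: 3 × 339 = 1017
  C–Cl: 1 × 334 = 334
  C–H: 9 × 402 = 3618
  H–Cl: 1 × 439 = 439
  Σ(formed) = 5408 kJ
ΔH = Σ(broken) − Σ(formed) = 5289 − 5408 = −119 kJ
For 3× the reaction as written: 3 × (−119) = −357 kJ

ΔH = −357 kJ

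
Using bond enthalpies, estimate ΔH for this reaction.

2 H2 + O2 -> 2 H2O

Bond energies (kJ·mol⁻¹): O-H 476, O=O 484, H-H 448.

ΔH ≈ −524 kJ

Bonds broken (reactants):
  H-H: 2 × 448 = 896
  O=O: 1 × 484 = 484
  Σ(broken) = 1380 kJ
Bonds formed (products):
  O-H: 4 × 476 = 1904
  Σ(formed) = 1904 kJ
ΔH = Σ(broken) − Σ(formed) = 1380 − 1904 = −524 kJ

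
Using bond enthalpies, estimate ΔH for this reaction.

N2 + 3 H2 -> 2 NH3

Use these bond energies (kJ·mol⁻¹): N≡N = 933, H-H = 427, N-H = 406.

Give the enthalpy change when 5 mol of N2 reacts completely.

ΔH = −1110 kJ

Bonds broken (reactants):
  H-H: 3 × 427 = 1281
  N≡N: 1 × 933 = 933
  Σ(broken) = 2214 kJ
Bonds formed (products):
  N-H: 6 × 406 = 2436
  Σ(formed) = 2436 kJ
ΔH = Σ(broken) − Σ(formed) = 2214 − 2436 = −222 kJ
For 5× the reaction as written: 5 × (−222) = −1110 kJ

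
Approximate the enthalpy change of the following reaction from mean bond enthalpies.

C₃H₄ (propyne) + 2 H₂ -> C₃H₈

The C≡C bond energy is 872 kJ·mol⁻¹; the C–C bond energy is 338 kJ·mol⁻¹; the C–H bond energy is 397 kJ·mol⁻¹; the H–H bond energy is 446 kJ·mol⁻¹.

Bonds broken (reactants):
  C≡C: 1 × 872 = 872
  C–C: 1 × 338 = 338
  C–H: 4 × 397 = 1588
  H–H: 2 × 446 = 892
  Σ(broken) = 3690 kJ
Bonds formed (products):
  C–C: 2 × 338 = 676
  C–H: 8 × 397 = 3176
  Σ(formed) = 3852 kJ
ΔH = Σ(broken) − Σ(formed) = 3690 − 3852 = −162 kJ

ΔH ≈ −162 kJ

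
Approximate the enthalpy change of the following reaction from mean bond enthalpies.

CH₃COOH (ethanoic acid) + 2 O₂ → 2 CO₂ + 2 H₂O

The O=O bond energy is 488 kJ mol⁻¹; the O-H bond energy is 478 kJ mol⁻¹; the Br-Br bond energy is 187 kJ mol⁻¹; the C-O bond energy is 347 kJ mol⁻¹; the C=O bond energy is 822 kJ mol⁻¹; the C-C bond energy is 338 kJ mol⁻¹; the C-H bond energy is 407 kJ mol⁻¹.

Bonds broken (reactants):
  C-C: 1 × 338 = 338
  C-H: 3 × 407 = 1221
  C-O: 1 × 347 = 347
  C=O: 1 × 822 = 822
  O-H: 1 × 478 = 478
  O=O: 2 × 488 = 976
  Σ(broken) = 4182 kJ
Bonds formed (products):
  C=O: 4 × 822 = 3288
  O-H: 4 × 478 = 1912
  Σ(formed) = 5200 kJ
ΔH = Σ(broken) − Σ(formed) = 4182 − 5200 = −1018 kJ

ΔH ≈ −1018 kJ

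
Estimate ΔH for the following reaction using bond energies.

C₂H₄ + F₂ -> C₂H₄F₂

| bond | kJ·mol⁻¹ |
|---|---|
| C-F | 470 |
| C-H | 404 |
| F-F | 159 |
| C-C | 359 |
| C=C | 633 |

Bonds broken (reactants):
  C-H: 4 × 404 = 1616
  C=C: 1 × 633 = 633
  F-F: 1 × 159 = 159
  Σ(broken) = 2408 kJ
Bonds formed (products):
  C-C: 1 × 359 = 359
  C-F: 2 × 470 = 940
  C-H: 4 × 404 = 1616
  Σ(formed) = 2915 kJ
ΔH = Σ(broken) − Σ(formed) = 2408 − 2915 = −507 kJ

ΔH ≈ −507 kJ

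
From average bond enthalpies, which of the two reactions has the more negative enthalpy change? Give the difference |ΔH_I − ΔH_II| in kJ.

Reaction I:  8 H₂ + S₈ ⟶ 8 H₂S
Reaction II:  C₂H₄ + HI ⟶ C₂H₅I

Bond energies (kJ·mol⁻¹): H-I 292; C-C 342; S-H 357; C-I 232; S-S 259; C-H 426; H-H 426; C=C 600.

Reaction I:
  Bonds broken (reactants):
    H-H: 8 × 426 = 3408
    S-S: 8 × 259 = 2072
    Σ(broken) = 5480 kJ
  Bonds formed (products):
    S-H: 16 × 357 = 5712
    Σ(formed) = 5712 kJ
  ΔH_I = 5480 − 5712 = −232 kJ
Reaction II:
  Bonds broken (reactants):
    C-H: 4 × 426 = 1704
    C=C: 1 × 600 = 600
    H-I: 1 × 292 = 292
    Σ(broken) = 2596 kJ
  Bonds formed (products):
    C-C: 1 × 342 = 342
    C-H: 5 × 426 = 2130
    C-I: 1 × 232 = 232
    Σ(formed) = 2704 kJ
  ΔH_II = 2596 − 2704 = −108 kJ
ΔH_I − ΔH_II = −124 kJ, so reaction I has the more negative ΔH; |ΔH_I − ΔH_II| = 124 kJ.

Reaction I, by 124 kJ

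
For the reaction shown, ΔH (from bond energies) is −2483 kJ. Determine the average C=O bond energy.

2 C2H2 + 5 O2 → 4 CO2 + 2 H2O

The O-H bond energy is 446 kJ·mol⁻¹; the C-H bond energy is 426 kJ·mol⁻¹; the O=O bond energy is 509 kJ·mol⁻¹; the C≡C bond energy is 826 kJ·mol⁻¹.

D(C=O) ≈ 825 kJ/mol

Let D be the C=O bond energy.
Σ(broken) = 2×826 + 4×426 + 5×509 = 5901
Σ(formed) = 8×D + 4×446 = 1784 + 8D
ΔH = Σ(broken) − Σ(formed) = (5901) − (1784 + 8D) = +4117 − 8D
Setting this equal to −2483 kJ gives 8D = 6600, so D = 825 kJ/mol.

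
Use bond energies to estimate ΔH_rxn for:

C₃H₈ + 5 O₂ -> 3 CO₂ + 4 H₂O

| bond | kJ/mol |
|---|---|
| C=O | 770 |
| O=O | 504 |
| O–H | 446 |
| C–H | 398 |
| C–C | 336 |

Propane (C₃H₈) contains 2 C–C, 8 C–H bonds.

ΔH ≈ −1812 kJ

Bonds broken (reactants):
  C–C: 2 × 336 = 672
  C–H: 8 × 398 = 3184
  O=O: 5 × 504 = 2520
  Σ(broken) = 6376 kJ
Bonds formed (products):
  C=O: 6 × 770 = 4620
  O–H: 8 × 446 = 3568
  Σ(formed) = 8188 kJ
ΔH = Σ(broken) − Σ(formed) = 6376 − 8188 = −1812 kJ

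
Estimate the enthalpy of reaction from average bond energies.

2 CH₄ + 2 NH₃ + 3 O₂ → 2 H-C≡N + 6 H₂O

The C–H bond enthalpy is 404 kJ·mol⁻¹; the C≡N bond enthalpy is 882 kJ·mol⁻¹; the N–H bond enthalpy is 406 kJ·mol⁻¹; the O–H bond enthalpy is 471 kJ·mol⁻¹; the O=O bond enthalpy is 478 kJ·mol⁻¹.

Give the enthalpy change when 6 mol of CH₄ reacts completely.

Bonds broken (reactants):
  C–H: 8 × 404 = 3232
  N–H: 6 × 406 = 2436
  O=O: 3 × 478 = 1434
  Σ(broken) = 7102 kJ
Bonds formed (products):
  C≡N: 2 × 882 = 1764
  C–H: 2 × 404 = 808
  O–H: 12 × 471 = 5652
  Σ(formed) = 8224 kJ
ΔH = Σ(broken) − Σ(formed) = 7102 − 8224 = −1122 kJ
For 3× the reaction as written: 3 × (−1122) = −3366 kJ

ΔH = −3366 kJ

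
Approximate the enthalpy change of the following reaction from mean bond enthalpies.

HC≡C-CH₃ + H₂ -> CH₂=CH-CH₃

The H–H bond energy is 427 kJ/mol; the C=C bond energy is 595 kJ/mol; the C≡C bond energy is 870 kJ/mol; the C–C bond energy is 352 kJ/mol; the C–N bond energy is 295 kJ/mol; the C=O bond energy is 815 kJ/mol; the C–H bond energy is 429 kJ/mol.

Bonds broken (reactants):
  C≡C: 1 × 870 = 870
  C–C: 1 × 352 = 352
  C–H: 4 × 429 = 1716
  H–H: 1 × 427 = 427
  Σ(broken) = 3365 kJ
Bonds formed (products):
  C–C: 1 × 352 = 352
  C–H: 6 × 429 = 2574
  C=C: 1 × 595 = 595
  Σ(formed) = 3521 kJ
ΔH = Σ(broken) − Σ(formed) = 3365 − 3521 = −156 kJ

ΔH ≈ −156 kJ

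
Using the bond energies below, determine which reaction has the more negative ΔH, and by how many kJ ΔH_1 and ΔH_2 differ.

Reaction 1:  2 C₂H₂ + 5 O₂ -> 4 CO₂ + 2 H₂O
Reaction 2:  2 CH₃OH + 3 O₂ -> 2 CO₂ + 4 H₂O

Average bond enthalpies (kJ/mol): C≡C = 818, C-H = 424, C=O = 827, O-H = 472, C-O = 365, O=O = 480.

Reaction 1, by 1346 kJ

Reaction 1:
  Bonds broken (reactants):
    C≡C: 2 × 818 = 1636
    C-H: 4 × 424 = 1696
    O=O: 5 × 480 = 2400
    Σ(broken) = 5732 kJ
  Bonds formed (products):
    C=O: 8 × 827 = 6616
    O-H: 4 × 472 = 1888
    Σ(formed) = 8504 kJ
  ΔH_1 = 5732 − 8504 = −2772 kJ
Reaction 2:
  Bonds broken (reactants):
    C-H: 6 × 424 = 2544
    C-O: 2 × 365 = 730
    O-H: 2 × 472 = 944
    O=O: 3 × 480 = 1440
    Σ(broken) = 5658 kJ
  Bonds formed (products):
    C=O: 4 × 827 = 3308
    O-H: 8 × 472 = 3776
    Σ(formed) = 7084 kJ
  ΔH_2 = 5658 − 7084 = −1426 kJ
ΔH_1 − ΔH_2 = −1346 kJ, so reaction 1 has the more negative ΔH; |ΔH_1 − ΔH_2| = 1346 kJ.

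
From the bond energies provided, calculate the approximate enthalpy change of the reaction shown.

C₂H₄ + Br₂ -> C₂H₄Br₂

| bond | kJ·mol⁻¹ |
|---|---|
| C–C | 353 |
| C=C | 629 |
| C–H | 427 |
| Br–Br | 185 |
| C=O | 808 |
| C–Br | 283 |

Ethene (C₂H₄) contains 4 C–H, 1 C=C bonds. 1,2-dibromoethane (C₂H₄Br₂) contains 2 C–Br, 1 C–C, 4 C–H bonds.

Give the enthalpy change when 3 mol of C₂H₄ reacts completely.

Bonds broken (reactants):
  Br–Br: 1 × 185 = 185
  C–H: 4 × 427 = 1708
  C=C: 1 × 629 = 629
  Σ(broken) = 2522 kJ
Bonds formed (products):
  C–Br: 2 × 283 = 566
  C–C: 1 × 353 = 353
  C–H: 4 × 427 = 1708
  Σ(formed) = 2627 kJ
ΔH = Σ(broken) − Σ(formed) = 2522 − 2627 = −105 kJ
For 3× the reaction as written: 3 × (−105) = −315 kJ

ΔH = −315 kJ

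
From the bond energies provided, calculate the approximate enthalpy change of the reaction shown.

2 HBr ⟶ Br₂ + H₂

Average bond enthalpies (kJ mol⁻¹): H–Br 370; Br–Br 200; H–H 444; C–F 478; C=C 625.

Bonds broken (reactants):
  H–Br: 2 × 370 = 740
  Σ(broken) = 740 kJ
Bonds formed (products):
  Br–Br: 1 × 200 = 200
  H–H: 1 × 444 = 444
  Σ(formed) = 644 kJ
ΔH = Σ(broken) − Σ(formed) = 740 − 644 = +96 kJ

ΔH ≈ +96 kJ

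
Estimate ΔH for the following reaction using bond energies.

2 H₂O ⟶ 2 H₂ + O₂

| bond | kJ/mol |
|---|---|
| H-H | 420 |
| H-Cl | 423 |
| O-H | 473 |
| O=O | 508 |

ΔH ≈ +544 kJ

Bonds broken (reactants):
  O-H: 4 × 473 = 1892
  Σ(broken) = 1892 kJ
Bonds formed (products):
  H-H: 2 × 420 = 840
  O=O: 1 × 508 = 508
  Σ(formed) = 1348 kJ
ΔH = Σ(broken) − Σ(formed) = 1892 − 1348 = +544 kJ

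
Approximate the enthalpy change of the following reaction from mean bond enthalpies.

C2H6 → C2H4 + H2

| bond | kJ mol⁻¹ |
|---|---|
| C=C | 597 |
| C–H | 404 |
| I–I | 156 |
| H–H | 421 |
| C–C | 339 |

ΔH ≈ +129 kJ

Bonds broken (reactants):
  C–C: 1 × 339 = 339
  C–H: 6 × 404 = 2424
  Σ(broken) = 2763 kJ
Bonds formed (products):
  C–H: 4 × 404 = 1616
  C=C: 1 × 597 = 597
  H–H: 1 × 421 = 421
  Σ(formed) = 2634 kJ
ΔH = Σ(broken) − Σ(formed) = 2763 − 2634 = +129 kJ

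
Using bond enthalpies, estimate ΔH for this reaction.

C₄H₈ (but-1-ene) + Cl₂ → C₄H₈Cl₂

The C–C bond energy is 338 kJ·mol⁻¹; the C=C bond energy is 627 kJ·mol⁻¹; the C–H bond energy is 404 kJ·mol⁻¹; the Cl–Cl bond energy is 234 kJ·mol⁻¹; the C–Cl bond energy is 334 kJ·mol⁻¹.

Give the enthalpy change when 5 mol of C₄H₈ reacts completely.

ΔH = −725 kJ

Bonds broken (reactants):
  C–C: 2 × 338 = 676
  C–H: 8 × 404 = 3232
  C=C: 1 × 627 = 627
  Cl–Cl: 1 × 234 = 234
  Σ(broken) = 4769 kJ
Bonds formed (products):
  C–C: 3 × 338 = 1014
  C–Cl: 2 × 334 = 668
  C–H: 8 × 404 = 3232
  Σ(formed) = 4914 kJ
ΔH = Σ(broken) − Σ(formed) = 4769 − 4914 = −145 kJ
For 5× the reaction as written: 5 × (−145) = −725 kJ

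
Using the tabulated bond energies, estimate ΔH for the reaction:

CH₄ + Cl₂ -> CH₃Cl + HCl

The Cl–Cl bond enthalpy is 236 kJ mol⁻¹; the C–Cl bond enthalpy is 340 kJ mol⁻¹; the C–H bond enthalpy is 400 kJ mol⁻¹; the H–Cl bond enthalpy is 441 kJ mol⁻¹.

ΔH ≈ −145 kJ

Bonds broken (reactants):
  C–H: 4 × 400 = 1600
  Cl–Cl: 1 × 236 = 236
  Σ(broken) = 1836 kJ
Bonds formed (products):
  C–Cl: 1 × 340 = 340
  C–H: 3 × 400 = 1200
  H–Cl: 1 × 441 = 441
  Σ(formed) = 1981 kJ
ΔH = Σ(broken) − Σ(formed) = 1836 − 1981 = −145 kJ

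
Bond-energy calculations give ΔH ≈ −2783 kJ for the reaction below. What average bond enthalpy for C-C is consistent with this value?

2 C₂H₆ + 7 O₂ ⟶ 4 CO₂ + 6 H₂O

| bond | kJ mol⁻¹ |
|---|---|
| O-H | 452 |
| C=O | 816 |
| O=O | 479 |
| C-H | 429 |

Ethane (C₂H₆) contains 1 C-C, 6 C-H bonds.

Let D be the C-C bond energy.
Σ(broken) = 2×D + 12×429 + 7×479 = 8501 + 2D
Σ(formed) = 8×816 + 12×452 = 11952
ΔH = Σ(broken) − Σ(formed) = (8501 + 2D) − (11952) = −3451 + 2D
Setting this equal to −2783 kJ gives 2D = 668, so D = 334 kJ/mol.

D(C-C) ≈ 334 kJ/mol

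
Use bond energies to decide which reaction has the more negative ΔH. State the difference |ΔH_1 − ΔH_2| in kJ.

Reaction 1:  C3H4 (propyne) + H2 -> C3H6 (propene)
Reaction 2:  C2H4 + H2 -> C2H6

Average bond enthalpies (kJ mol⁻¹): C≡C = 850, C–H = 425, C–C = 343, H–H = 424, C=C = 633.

Reaction 1, by 73 kJ

Reaction 1:
  Bonds broken (reactants):
    C≡C: 1 × 850 = 850
    C–C: 1 × 343 = 343
    C–H: 4 × 425 = 1700
    H–H: 1 × 424 = 424
    Σ(broken) = 3317 kJ
  Bonds formed (products):
    C–C: 1 × 343 = 343
    C–H: 6 × 425 = 2550
    C=C: 1 × 633 = 633
    Σ(formed) = 3526 kJ
  ΔH_1 = 3317 − 3526 = −209 kJ
Reaction 2:
  Bonds broken (reactants):
    C–H: 4 × 425 = 1700
    C=C: 1 × 633 = 633
    H–H: 1 × 424 = 424
    Σ(broken) = 2757 kJ
  Bonds formed (products):
    C–C: 1 × 343 = 343
    C–H: 6 × 425 = 2550
    Σ(formed) = 2893 kJ
  ΔH_2 = 2757 − 2893 = −136 kJ
ΔH_1 − ΔH_2 = −73 kJ, so reaction 1 has the more negative ΔH; |ΔH_1 − ΔH_2| = 73 kJ.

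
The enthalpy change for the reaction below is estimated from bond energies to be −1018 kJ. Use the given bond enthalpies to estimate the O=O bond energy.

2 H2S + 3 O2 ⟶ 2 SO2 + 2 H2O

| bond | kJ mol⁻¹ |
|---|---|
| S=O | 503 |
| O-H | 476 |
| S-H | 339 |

D(O=O) ≈ 514 kJ/mol

Let D be the O=O bond energy.
Σ(broken) = 3×D + 4×339 = 1356 + 3D
Σ(formed) = 4×476 + 4×503 = 3916
ΔH = Σ(broken) − Σ(formed) = (1356 + 3D) − (3916) = −2560 + 3D
Setting this equal to −1018 kJ gives 3D = 1542, so D = 514 kJ/mol.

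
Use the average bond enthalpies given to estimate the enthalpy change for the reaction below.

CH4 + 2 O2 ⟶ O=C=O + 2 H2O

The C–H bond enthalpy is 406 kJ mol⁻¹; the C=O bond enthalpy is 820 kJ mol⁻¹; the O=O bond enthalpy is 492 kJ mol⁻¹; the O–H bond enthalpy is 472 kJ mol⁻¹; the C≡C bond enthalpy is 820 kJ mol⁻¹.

ΔH ≈ −920 kJ

Bonds broken (reactants):
  C–H: 4 × 406 = 1624
  O=O: 2 × 492 = 984
  Σ(broken) = 2608 kJ
Bonds formed (products):
  C=O: 2 × 820 = 1640
  O–H: 4 × 472 = 1888
  Σ(formed) = 3528 kJ
ΔH = Σ(broken) − Σ(formed) = 2608 − 3528 = −920 kJ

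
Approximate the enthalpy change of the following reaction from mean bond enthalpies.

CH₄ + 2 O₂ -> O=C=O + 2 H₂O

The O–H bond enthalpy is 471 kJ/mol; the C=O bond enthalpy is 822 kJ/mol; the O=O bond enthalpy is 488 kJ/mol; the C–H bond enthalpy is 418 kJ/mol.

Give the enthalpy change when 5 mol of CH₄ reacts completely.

Bonds broken (reactants):
  C–H: 4 × 418 = 1672
  O=O: 2 × 488 = 976
  Σ(broken) = 2648 kJ
Bonds formed (products):
  C=O: 2 × 822 = 1644
  O–H: 4 × 471 = 1884
  Σ(formed) = 3528 kJ
ΔH = Σ(broken) − Σ(formed) = 2648 − 3528 = −880 kJ
For 5× the reaction as written: 5 × (−880) = −4400 kJ

ΔH = −4400 kJ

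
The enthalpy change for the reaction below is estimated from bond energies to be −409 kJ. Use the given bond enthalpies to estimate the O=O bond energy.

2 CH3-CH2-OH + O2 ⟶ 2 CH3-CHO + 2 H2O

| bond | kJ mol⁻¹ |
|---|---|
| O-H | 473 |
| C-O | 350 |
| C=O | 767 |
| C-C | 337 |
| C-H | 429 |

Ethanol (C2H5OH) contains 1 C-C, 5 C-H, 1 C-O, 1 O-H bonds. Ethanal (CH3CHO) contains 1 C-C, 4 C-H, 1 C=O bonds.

D(O=O) ≈ 513 kJ/mol

Let D be the O=O bond energy.
Σ(broken) = 2×337 + 10×429 + 2×350 + 2×473 + 1×D = 6610 + D
Σ(formed) = 2×337 + 8×429 + 2×767 + 4×473 = 7532
ΔH = Σ(broken) − Σ(formed) = (6610 + D) − (7532) = −922 + D
Setting this equal to −409 kJ gives D = 513 kJ/mol.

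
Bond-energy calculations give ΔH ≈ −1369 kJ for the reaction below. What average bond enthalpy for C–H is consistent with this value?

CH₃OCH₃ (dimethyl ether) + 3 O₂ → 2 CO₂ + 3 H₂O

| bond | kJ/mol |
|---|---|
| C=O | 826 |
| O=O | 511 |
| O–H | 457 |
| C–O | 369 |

D(C–H) ≈ 401 kJ/mol

Let D be the C–H bond energy.
Σ(broken) = 6×D + 2×369 + 3×511 = 2271 + 6D
Σ(formed) = 4×826 + 6×457 = 6046
ΔH = Σ(broken) − Σ(formed) = (2271 + 6D) − (6046) = −3775 + 6D
Setting this equal to −1369 kJ gives 6D = 2406, so D = 401 kJ/mol.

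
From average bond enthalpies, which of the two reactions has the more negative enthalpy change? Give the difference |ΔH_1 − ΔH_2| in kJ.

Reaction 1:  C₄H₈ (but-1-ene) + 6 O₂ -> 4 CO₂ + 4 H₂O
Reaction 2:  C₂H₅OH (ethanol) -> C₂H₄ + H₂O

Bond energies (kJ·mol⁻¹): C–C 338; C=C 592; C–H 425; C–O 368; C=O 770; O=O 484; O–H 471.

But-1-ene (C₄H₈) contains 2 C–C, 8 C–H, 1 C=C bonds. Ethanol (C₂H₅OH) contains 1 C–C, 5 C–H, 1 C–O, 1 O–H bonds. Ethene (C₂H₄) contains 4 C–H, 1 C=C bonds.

Reaction 1:
  Bonds broken (reactants):
    C–C: 2 × 338 = 676
    C–H: 8 × 425 = 3400
    C=C: 1 × 592 = 592
    O=O: 6 × 484 = 2904
    Σ(broken) = 7572 kJ
  Bonds formed (products):
    C=O: 8 × 770 = 6160
    O–H: 8 × 471 = 3768
    Σ(formed) = 9928 kJ
  ΔH_1 = 7572 − 9928 = −2356 kJ
Reaction 2:
  Bonds broken (reactants):
    C–C: 1 × 338 = 338
    C–H: 5 × 425 = 2125
    C–O: 1 × 368 = 368
    O–H: 1 × 471 = 471
    Σ(broken) = 3302 kJ
  Bonds formed (products):
    C–H: 4 × 425 = 1700
    C=C: 1 × 592 = 592
    O–H: 2 × 471 = 942
    Σ(formed) = 3234 kJ
  ΔH_2 = 3302 − 3234 = +68 kJ
ΔH_1 − ΔH_2 = −2424 kJ, so reaction 1 has the more negative ΔH; |ΔH_1 − ΔH_2| = 2424 kJ.

Reaction 1, by 2424 kJ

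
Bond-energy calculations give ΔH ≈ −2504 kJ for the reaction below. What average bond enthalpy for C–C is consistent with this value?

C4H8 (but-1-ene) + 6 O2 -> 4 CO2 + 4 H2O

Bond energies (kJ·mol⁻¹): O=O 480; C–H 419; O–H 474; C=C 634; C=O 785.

D(C–C) ≈ 351 kJ/mol

Let D be the C–C bond energy.
Σ(broken) = 2×D + 8×419 + 1×634 + 6×480 = 6866 + 2D
Σ(formed) = 8×785 + 8×474 = 10072
ΔH = Σ(broken) − Σ(formed) = (6866 + 2D) − (10072) = −3206 + 2D
Setting this equal to −2504 kJ gives 2D = 702, so D = 351 kJ/mol.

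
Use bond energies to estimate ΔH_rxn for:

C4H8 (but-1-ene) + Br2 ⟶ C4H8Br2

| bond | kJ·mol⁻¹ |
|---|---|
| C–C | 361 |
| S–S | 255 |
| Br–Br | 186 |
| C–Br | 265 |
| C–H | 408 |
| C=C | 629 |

Bonds broken (reactants):
  Br–Br: 1 × 186 = 186
  C–C: 2 × 361 = 722
  C–H: 8 × 408 = 3264
  C=C: 1 × 629 = 629
  Σ(broken) = 4801 kJ
Bonds formed (products):
  C–Br: 2 × 265 = 530
  C–C: 3 × 361 = 1083
  C–H: 8 × 408 = 3264
  Σ(formed) = 4877 kJ
ΔH = Σ(broken) − Σ(formed) = 4801 − 4877 = −76 kJ

ΔH ≈ −76 kJ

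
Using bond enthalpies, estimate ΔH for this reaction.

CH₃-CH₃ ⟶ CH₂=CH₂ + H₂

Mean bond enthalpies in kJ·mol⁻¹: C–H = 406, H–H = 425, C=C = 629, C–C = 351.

Bonds broken (reactants):
  C–C: 1 × 351 = 351
  C–H: 6 × 406 = 2436
  Σ(broken) = 2787 kJ
Bonds formed (products):
  C–H: 4 × 406 = 1624
  C=C: 1 × 629 = 629
  H–H: 1 × 425 = 425
  Σ(formed) = 2678 kJ
ΔH = Σ(broken) − Σ(formed) = 2787 − 2678 = +109 kJ

ΔH ≈ +109 kJ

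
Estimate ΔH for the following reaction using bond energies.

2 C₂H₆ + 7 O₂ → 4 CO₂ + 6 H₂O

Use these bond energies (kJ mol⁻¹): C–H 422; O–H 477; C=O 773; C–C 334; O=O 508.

Bonds broken (reactants):
  C–C: 2 × 334 = 668
  C–H: 12 × 422 = 5064
  O=O: 7 × 508 = 3556
  Σ(broken) = 9288 kJ
Bonds formed (products):
  C=O: 8 × 773 = 6184
  O–H: 12 × 477 = 5724
  Σ(formed) = 11908 kJ
ΔH = Σ(broken) − Σ(formed) = 9288 − 11908 = −2620 kJ

ΔH ≈ −2620 kJ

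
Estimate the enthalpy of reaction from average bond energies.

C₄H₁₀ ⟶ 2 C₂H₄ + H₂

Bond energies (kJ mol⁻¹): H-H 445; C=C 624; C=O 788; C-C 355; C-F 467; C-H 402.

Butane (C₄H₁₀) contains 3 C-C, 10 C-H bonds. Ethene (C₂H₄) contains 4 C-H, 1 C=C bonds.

Bonds broken (reactants):
  C-C: 3 × 355 = 1065
  C-H: 10 × 402 = 4020
  Σ(broken) = 5085 kJ
Bonds formed (products):
  C-H: 8 × 402 = 3216
  C=C: 2 × 624 = 1248
  H-H: 1 × 445 = 445
  Σ(formed) = 4909 kJ
ΔH = Σ(broken) − Σ(formed) = 5085 − 4909 = +176 kJ

ΔH ≈ +176 kJ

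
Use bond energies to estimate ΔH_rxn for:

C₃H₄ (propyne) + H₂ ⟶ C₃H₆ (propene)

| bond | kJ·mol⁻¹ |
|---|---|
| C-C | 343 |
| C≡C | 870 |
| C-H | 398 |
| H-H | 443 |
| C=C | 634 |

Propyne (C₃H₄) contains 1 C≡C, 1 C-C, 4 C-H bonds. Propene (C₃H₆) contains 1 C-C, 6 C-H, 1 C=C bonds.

Bonds broken (reactants):
  C≡C: 1 × 870 = 870
  C-C: 1 × 343 = 343
  C-H: 4 × 398 = 1592
  H-H: 1 × 443 = 443
  Σ(broken) = 3248 kJ
Bonds formed (products):
  C-C: 1 × 343 = 343
  C-H: 6 × 398 = 2388
  C=C: 1 × 634 = 634
  Σ(formed) = 3365 kJ
ΔH = Σ(broken) − Σ(formed) = 3248 − 3365 = −117 kJ

ΔH ≈ −117 kJ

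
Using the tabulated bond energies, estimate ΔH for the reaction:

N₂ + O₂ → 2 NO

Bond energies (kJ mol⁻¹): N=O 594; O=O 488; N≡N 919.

ΔH ≈ +219 kJ

Bonds broken (reactants):
  N≡N: 1 × 919 = 919
  O=O: 1 × 488 = 488
  Σ(broken) = 1407 kJ
Bonds formed (products):
  N=O: 2 × 594 = 1188
  Σ(formed) = 1188 kJ
ΔH = Σ(broken) − Σ(formed) = 1407 − 1188 = +219 kJ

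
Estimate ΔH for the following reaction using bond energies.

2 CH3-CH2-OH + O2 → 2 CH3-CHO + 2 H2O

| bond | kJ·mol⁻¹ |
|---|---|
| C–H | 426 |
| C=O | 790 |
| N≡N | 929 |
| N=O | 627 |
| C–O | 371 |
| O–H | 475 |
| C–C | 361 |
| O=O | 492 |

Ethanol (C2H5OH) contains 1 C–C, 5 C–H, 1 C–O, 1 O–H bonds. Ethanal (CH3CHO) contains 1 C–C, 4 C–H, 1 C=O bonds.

Bonds broken (reactants):
  C–C: 2 × 361 = 722
  C–H: 10 × 426 = 4260
  C–O: 2 × 371 = 742
  O–H: 2 × 475 = 950
  O=O: 1 × 492 = 492
  Σ(broken) = 7166 kJ
Bonds formed (products):
  C–C: 2 × 361 = 722
  C–H: 8 × 426 = 3408
  C=O: 2 × 790 = 1580
  O–H: 4 × 475 = 1900
  Σ(formed) = 7610 kJ
ΔH = Σ(broken) − Σ(formed) = 7166 − 7610 = −444 kJ

ΔH ≈ −444 kJ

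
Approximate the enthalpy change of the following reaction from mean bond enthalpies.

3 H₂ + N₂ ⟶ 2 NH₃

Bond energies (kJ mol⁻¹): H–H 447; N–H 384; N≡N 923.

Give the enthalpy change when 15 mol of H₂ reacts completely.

ΔH = −200 kJ

Bonds broken (reactants):
  H–H: 3 × 447 = 1341
  N≡N: 1 × 923 = 923
  Σ(broken) = 2264 kJ
Bonds formed (products):
  N–H: 6 × 384 = 2304
  Σ(formed) = 2304 kJ
ΔH = Σ(broken) − Σ(formed) = 2264 − 2304 = −40 kJ
For 5× the reaction as written: 5 × (−40) = −200 kJ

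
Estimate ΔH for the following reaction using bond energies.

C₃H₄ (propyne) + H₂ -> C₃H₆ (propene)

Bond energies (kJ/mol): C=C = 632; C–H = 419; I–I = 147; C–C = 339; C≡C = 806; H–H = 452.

ΔH ≈ −212 kJ

Bonds broken (reactants):
  C≡C: 1 × 806 = 806
  C–C: 1 × 339 = 339
  C–H: 4 × 419 = 1676
  H–H: 1 × 452 = 452
  Σ(broken) = 3273 kJ
Bonds formed (products):
  C–C: 1 × 339 = 339
  C–H: 6 × 419 = 2514
  C=C: 1 × 632 = 632
  Σ(formed) = 3485 kJ
ΔH = Σ(broken) − Σ(formed) = 3273 − 3485 = −212 kJ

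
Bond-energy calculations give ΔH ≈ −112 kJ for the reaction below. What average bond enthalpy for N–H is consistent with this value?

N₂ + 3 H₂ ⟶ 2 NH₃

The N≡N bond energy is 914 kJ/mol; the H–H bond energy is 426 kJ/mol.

Let D be the N–H bond energy.
Σ(broken) = 3×426 + 1×914 = 2192
Σ(formed) = 6×D = 6D
ΔH = Σ(broken) − Σ(formed) = (2192) − (6D) = +2192 − 6D
Setting this equal to −112 kJ gives 6D = 2304, so D = 384 kJ/mol.

D(N–H) ≈ 384 kJ/mol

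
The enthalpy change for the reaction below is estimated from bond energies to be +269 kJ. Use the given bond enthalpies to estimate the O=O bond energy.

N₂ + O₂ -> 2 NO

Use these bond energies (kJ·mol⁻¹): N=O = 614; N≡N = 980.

D(O=O) ≈ 517 kJ/mol

Let D be the O=O bond energy.
Σ(broken) = 1×980 + 1×D = 980 + D
Σ(formed) = 2×614 = 1228
ΔH = Σ(broken) − Σ(formed) = (980 + D) − (1228) = −248 + D
Setting this equal to +269 kJ gives D = 517 kJ/mol.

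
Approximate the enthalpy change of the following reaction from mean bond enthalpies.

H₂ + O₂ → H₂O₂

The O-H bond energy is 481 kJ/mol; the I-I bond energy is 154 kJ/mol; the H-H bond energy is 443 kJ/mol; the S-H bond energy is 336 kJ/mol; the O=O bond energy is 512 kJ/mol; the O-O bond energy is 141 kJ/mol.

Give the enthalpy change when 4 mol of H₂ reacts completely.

Bonds broken (reactants):
  H-H: 1 × 443 = 443
  O=O: 1 × 512 = 512
  Σ(broken) = 955 kJ
Bonds formed (products):
  O-H: 2 × 481 = 962
  O-O: 1 × 141 = 141
  Σ(formed) = 1103 kJ
ΔH = Σ(broken) − Σ(formed) = 955 − 1103 = −148 kJ
For 4× the reaction as written: 4 × (−148) = −592 kJ

ΔH = −592 kJ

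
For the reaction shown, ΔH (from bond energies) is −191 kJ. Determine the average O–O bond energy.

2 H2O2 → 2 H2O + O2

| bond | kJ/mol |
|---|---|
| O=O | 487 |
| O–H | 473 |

D(O–O) ≈ 148 kJ/mol

Let D be the O–O bond energy.
Σ(broken) = 4×473 + 2×D = 1892 + 2D
Σ(formed) = 4×473 + 1×487 = 2379
ΔH = Σ(broken) − Σ(formed) = (1892 + 2D) − (2379) = −487 + 2D
Setting this equal to −191 kJ gives 2D = 296, so D = 148 kJ/mol.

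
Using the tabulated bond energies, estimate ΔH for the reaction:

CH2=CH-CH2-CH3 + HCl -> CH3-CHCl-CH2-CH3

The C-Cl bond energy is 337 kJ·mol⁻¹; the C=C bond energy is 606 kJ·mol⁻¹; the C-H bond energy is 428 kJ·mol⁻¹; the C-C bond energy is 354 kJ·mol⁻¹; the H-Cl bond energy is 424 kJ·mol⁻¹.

ΔH ≈ −89 kJ

Bonds broken (reactants):
  C-C: 2 × 354 = 708
  C-H: 8 × 428 = 3424
  C=C: 1 × 606 = 606
  H-Cl: 1 × 424 = 424
  Σ(broken) = 5162 kJ
Bonds formed (products):
  C-C: 3 × 354 = 1062
  C-Cl: 1 × 337 = 337
  C-H: 9 × 428 = 3852
  Σ(formed) = 5251 kJ
ΔH = Σ(broken) − Σ(formed) = 5162 − 5251 = −89 kJ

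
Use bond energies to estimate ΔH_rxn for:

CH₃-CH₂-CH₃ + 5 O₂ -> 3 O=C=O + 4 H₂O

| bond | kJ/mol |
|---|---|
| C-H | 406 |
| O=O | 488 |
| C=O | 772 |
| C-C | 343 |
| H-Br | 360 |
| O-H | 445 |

Bonds broken (reactants):
  C-C: 2 × 343 = 686
  C-H: 8 × 406 = 3248
  O=O: 5 × 488 = 2440
  Σ(broken) = 6374 kJ
Bonds formed (products):
  C=O: 6 × 772 = 4632
  O-H: 8 × 445 = 3560
  Σ(formed) = 8192 kJ
ΔH = Σ(broken) − Σ(formed) = 6374 − 8192 = −1818 kJ

ΔH ≈ −1818 kJ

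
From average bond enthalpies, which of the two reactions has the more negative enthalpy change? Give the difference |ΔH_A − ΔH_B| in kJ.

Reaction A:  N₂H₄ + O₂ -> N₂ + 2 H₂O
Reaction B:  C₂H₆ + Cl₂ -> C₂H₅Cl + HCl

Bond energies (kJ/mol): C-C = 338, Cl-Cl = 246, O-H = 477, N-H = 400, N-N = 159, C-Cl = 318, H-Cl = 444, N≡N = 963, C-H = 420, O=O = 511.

Reaction A, by 505 kJ

Reaction A:
  Bonds broken (reactants):
    N-H: 4 × 400 = 1600
    N-N: 1 × 159 = 159
    O=O: 1 × 511 = 511
    Σ(broken) = 2270 kJ
  Bonds formed (products):
    N≡N: 1 × 963 = 963
    O-H: 4 × 477 = 1908
    Σ(formed) = 2871 kJ
  ΔH_A = 2270 − 2871 = −601 kJ
Reaction B:
  Bonds broken (reactants):
    C-C: 1 × 338 = 338
    C-H: 6 × 420 = 2520
    Cl-Cl: 1 × 246 = 246
    Σ(broken) = 3104 kJ
  Bonds formed (products):
    C-C: 1 × 338 = 338
    C-Cl: 1 × 318 = 318
    C-H: 5 × 420 = 2100
    H-Cl: 1 × 444 = 444
    Σ(formed) = 3200 kJ
  ΔH_B = 3104 − 3200 = −96 kJ
ΔH_A − ΔH_B = −505 kJ, so reaction A has the more negative ΔH; |ΔH_A − ΔH_B| = 505 kJ.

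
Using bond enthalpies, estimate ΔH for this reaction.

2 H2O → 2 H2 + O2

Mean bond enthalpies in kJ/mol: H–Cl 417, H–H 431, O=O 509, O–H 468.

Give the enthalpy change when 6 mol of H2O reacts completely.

Bonds broken (reactants):
  O–H: 4 × 468 = 1872
  Σ(broken) = 1872 kJ
Bonds formed (products):
  H–H: 2 × 431 = 862
  O=O: 1 × 509 = 509
  Σ(formed) = 1371 kJ
ΔH = Σ(broken) − Σ(formed) = 1872 − 1371 = +501 kJ
For 3× the reaction as written: 3 × (+501) = +1503 kJ

ΔH = +1503 kJ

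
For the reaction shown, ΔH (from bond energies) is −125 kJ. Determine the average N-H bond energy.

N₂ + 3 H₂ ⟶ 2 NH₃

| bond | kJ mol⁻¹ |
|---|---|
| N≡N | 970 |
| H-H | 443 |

D(N-H) ≈ 404 kJ/mol

Let D be the N-H bond energy.
Σ(broken) = 3×443 + 1×970 = 2299
Σ(formed) = 6×D = 6D
ΔH = Σ(broken) − Σ(formed) = (2299) − (6D) = +2299 − 6D
Setting this equal to −125 kJ gives 6D = 2424, so D = 404 kJ/mol.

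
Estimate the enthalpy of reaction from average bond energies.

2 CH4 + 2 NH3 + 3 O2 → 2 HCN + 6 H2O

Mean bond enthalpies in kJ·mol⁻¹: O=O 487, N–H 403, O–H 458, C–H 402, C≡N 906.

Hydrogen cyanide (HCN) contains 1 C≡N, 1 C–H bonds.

Bonds broken (reactants):
  C–H: 8 × 402 = 3216
  N–H: 6 × 403 = 2418
  O=O: 3 × 487 = 1461
  Σ(broken) = 7095 kJ
Bonds formed (products):
  C≡N: 2 × 906 = 1812
  C–H: 2 × 402 = 804
  O–H: 12 × 458 = 5496
  Σ(formed) = 8112 kJ
ΔH = Σ(broken) − Σ(formed) = 7095 − 8112 = −1017 kJ

ΔH ≈ −1017 kJ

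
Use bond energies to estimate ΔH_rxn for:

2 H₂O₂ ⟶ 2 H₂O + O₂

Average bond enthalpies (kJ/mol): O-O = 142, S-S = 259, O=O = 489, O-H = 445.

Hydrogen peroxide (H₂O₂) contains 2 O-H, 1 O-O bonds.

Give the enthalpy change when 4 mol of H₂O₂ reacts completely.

ΔH = −410 kJ

Bonds broken (reactants):
  O-H: 4 × 445 = 1780
  O-O: 2 × 142 = 284
  Σ(broken) = 2064 kJ
Bonds formed (products):
  O-H: 4 × 445 = 1780
  O=O: 1 × 489 = 489
  Σ(formed) = 2269 kJ
ΔH = Σ(broken) − Σ(formed) = 2064 − 2269 = −205 kJ
For 2× the reaction as written: 2 × (−205) = −410 kJ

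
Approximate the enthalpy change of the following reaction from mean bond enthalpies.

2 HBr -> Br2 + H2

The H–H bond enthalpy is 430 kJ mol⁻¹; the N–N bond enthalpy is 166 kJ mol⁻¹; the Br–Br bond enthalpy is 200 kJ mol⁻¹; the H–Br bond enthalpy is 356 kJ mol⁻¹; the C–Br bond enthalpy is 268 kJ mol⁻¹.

ΔH ≈ +82 kJ

Bonds broken (reactants):
  H–Br: 2 × 356 = 712
  Σ(broken) = 712 kJ
Bonds formed (products):
  Br–Br: 1 × 200 = 200
  H–H: 1 × 430 = 430
  Σ(formed) = 630 kJ
ΔH = Σ(broken) − Σ(formed) = 712 − 630 = +82 kJ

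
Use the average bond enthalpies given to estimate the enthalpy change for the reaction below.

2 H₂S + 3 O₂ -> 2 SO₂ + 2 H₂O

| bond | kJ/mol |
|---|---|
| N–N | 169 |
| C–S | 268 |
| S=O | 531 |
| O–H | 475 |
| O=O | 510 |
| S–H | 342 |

Bonds broken (reactants):
  O=O: 3 × 510 = 1530
  S–H: 4 × 342 = 1368
  Σ(broken) = 2898 kJ
Bonds formed (products):
  O–H: 4 × 475 = 1900
  S=O: 4 × 531 = 2124
  Σ(formed) = 4024 kJ
ΔH = Σ(broken) − Σ(formed) = 2898 − 4024 = −1126 kJ

ΔH ≈ −1126 kJ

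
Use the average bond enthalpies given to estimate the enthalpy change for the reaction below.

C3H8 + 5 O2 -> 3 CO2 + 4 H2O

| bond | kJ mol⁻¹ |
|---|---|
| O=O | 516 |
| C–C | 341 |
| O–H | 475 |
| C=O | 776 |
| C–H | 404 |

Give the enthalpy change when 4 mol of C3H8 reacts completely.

Bonds broken (reactants):
  C–C: 2 × 341 = 682
  C–H: 8 × 404 = 3232
  O=O: 5 × 516 = 2580
  Σ(broken) = 6494 kJ
Bonds formed (products):
  C=O: 6 × 776 = 4656
  O–H: 8 × 475 = 3800
  Σ(formed) = 8456 kJ
ΔH = Σ(broken) − Σ(formed) = 6494 − 8456 = −1962 kJ
For 4× the reaction as written: 4 × (−1962) = −7848 kJ

ΔH = −7848 kJ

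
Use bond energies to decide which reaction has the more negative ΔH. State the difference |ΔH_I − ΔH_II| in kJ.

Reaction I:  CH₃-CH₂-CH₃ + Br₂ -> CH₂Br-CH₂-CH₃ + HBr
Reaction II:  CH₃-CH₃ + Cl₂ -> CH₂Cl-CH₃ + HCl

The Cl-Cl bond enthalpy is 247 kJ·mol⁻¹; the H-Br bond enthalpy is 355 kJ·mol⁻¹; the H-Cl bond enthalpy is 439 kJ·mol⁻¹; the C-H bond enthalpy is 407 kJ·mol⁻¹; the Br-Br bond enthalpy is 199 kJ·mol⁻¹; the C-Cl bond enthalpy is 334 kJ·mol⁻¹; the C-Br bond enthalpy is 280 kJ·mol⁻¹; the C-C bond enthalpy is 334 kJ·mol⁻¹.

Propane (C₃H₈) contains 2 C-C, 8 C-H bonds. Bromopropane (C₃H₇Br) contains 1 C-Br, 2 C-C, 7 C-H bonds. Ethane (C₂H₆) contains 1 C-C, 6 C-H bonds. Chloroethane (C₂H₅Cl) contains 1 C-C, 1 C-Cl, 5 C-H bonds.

Reaction I:
  Bonds broken (reactants):
    Br-Br: 1 × 199 = 199
    C-C: 2 × 334 = 668
    C-H: 8 × 407 = 3256
    Σ(broken) = 4123 kJ
  Bonds formed (products):
    C-Br: 1 × 280 = 280
    C-C: 2 × 334 = 668
    C-H: 7 × 407 = 2849
    H-Br: 1 × 355 = 355
    Σ(formed) = 4152 kJ
  ΔH_I = 4123 − 4152 = −29 kJ
Reaction II:
  Bonds broken (reactants):
    C-C: 1 × 334 = 334
    C-H: 6 × 407 = 2442
    Cl-Cl: 1 × 247 = 247
    Σ(broken) = 3023 kJ
  Bonds formed (products):
    C-C: 1 × 334 = 334
    C-Cl: 1 × 334 = 334
    C-H: 5 × 407 = 2035
    H-Cl: 1 × 439 = 439
    Σ(formed) = 3142 kJ
  ΔH_II = 3023 − 3142 = −119 kJ
ΔH_I − ΔH_II = +90 kJ, so reaction II has the more negative ΔH; |ΔH_I − ΔH_II| = 90 kJ.

Reaction II, by 90 kJ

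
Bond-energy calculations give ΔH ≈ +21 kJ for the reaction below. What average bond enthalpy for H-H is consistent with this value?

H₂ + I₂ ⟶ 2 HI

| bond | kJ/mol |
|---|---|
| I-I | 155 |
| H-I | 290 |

Let D be the H-H bond energy.
Σ(broken) = 1×D + 1×155 = 155 + D
Σ(formed) = 2×290 = 580
ΔH = Σ(broken) − Σ(formed) = (155 + D) − (580) = −425 + D
Setting this equal to +21 kJ gives D = 446 kJ/mol.

D(H-H) ≈ 446 kJ/mol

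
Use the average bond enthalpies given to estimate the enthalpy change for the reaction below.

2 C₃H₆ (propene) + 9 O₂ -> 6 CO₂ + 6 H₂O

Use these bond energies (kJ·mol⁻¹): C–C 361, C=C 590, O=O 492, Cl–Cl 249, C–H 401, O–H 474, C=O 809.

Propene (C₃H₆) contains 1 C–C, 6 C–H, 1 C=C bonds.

ΔH ≈ −4254 kJ

Bonds broken (reactants):
  C–C: 2 × 361 = 722
  C–H: 12 × 401 = 4812
  C=C: 2 × 590 = 1180
  O=O: 9 × 492 = 4428
  Σ(broken) = 11142 kJ
Bonds formed (products):
  C=O: 12 × 809 = 9708
  O–H: 12 × 474 = 5688
  Σ(formed) = 15396 kJ
ΔH = Σ(broken) − Σ(formed) = 11142 − 15396 = −4254 kJ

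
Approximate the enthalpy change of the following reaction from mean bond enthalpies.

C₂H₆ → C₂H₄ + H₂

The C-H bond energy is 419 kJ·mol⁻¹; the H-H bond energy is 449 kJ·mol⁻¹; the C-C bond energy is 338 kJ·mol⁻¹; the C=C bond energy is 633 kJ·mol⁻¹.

Bonds broken (reactants):
  C-C: 1 × 338 = 338
  C-H: 6 × 419 = 2514
  Σ(broken) = 2852 kJ
Bonds formed (products):
  C-H: 4 × 419 = 1676
  C=C: 1 × 633 = 633
  H-H: 1 × 449 = 449
  Σ(formed) = 2758 kJ
ΔH = Σ(broken) − Σ(formed) = 2852 − 2758 = +94 kJ

ΔH ≈ +94 kJ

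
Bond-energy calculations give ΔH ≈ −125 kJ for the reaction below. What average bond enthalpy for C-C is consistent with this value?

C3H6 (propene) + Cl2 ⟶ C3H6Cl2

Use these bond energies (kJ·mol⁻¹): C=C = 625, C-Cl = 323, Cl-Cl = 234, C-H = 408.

Let D be the C-C bond energy.
Σ(broken) = 1×D + 6×408 + 1×625 + 1×234 = 3307 + D
Σ(formed) = 2×D + 2×323 + 6×408 = 3094 + 2D
ΔH = Σ(broken) − Σ(formed) = (3307 + D) − (3094 + 2D) = +213 − D
Setting this equal to −125 kJ gives D = 338 kJ/mol.

D(C-C) ≈ 338 kJ/mol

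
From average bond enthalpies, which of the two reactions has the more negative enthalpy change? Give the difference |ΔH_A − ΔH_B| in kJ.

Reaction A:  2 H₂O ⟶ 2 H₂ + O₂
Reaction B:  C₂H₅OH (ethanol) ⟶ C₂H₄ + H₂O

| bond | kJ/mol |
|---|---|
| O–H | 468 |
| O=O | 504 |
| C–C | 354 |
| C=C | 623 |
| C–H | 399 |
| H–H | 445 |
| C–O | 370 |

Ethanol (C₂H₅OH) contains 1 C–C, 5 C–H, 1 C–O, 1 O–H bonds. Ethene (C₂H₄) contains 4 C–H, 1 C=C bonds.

Reaction B, by 446 kJ

Reaction A:
  Bonds broken (reactants):
    O–H: 4 × 468 = 1872
    Σ(broken) = 1872 kJ
  Bonds formed (products):
    H–H: 2 × 445 = 890
    O=O: 1 × 504 = 504
    Σ(formed) = 1394 kJ
  ΔH_A = 1872 − 1394 = +478 kJ
Reaction B:
  Bonds broken (reactants):
    C–C: 1 × 354 = 354
    C–H: 5 × 399 = 1995
    C–O: 1 × 370 = 370
    O–H: 1 × 468 = 468
    Σ(broken) = 3187 kJ
  Bonds formed (products):
    C–H: 4 × 399 = 1596
    C=C: 1 × 623 = 623
    O–H: 2 × 468 = 936
    Σ(formed) = 3155 kJ
  ΔH_B = 3187 − 3155 = +32 kJ
ΔH_A − ΔH_B = +446 kJ, so reaction B has the more negative ΔH; |ΔH_A − ΔH_B| = 446 kJ.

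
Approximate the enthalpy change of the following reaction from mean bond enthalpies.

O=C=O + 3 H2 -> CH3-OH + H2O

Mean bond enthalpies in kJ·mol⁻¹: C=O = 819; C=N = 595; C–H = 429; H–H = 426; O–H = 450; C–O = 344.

ΔH ≈ −65 kJ

Bonds broken (reactants):
  C=O: 2 × 819 = 1638
  H–H: 3 × 426 = 1278
  Σ(broken) = 2916 kJ
Bonds formed (products):
  C–H: 3 × 429 = 1287
  C–O: 1 × 344 = 344
  O–H: 3 × 450 = 1350
  Σ(formed) = 2981 kJ
ΔH = Σ(broken) − Σ(formed) = 2916 − 2981 = −65 kJ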